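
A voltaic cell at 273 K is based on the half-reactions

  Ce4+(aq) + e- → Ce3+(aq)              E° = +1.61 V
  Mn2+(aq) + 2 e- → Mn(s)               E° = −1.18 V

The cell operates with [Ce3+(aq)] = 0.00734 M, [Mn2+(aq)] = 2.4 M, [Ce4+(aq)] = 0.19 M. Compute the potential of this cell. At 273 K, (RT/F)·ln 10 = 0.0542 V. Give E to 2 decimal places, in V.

+2.86 V

The Ce⁴⁺/Ce³⁺ couple has the more positive E°, so it is the cathode; Mn²⁺/Mn is the anode.
E°cell = E°cat − E°an = +1.61 − (−1.18) = +2.79 V; n = 2.
Balancing gives 2 Ce4+(aq) + Mn(s) → 2 Ce3+(aq) + Mn2+(aq); hence Q = ([Ce3+(aq)]^2·[Mn2+(aq)]) / [Ce4+(aq)]^2 = 0.00358 (log Q = −2.446).
Applying E = E° − (RT ln10/nF)·log Q gives +2.79 − (0.0542/2)(−2.446) = +2.86 V.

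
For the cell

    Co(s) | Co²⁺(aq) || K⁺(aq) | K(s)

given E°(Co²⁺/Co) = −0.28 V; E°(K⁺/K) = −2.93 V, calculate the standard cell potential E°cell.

−2.65 V

By convention the left-hand electrode in cell notation is the anode (oxidation) and the right-hand electrode is the cathode (reduction).
E°cell = E°(right) − E°(left) = −2.93 − (−0.28) = −2.65 V.
The negative sign shows that, as written, the cell would require an external voltage to drive the reaction.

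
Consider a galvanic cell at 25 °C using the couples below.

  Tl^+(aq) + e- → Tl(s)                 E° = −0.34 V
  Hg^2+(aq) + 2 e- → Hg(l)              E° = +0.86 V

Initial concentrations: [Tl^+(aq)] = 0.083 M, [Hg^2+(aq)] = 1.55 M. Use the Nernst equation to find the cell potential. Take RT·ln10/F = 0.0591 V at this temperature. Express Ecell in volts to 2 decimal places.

+1.27 V

Hg²⁺/Hg is reduced (cathode, E° = +0.86 V) and Tl⁺/Tl is oxidized (anode).
E°cell = +0.86 − (−0.34) = +1.20 V, with n = 2 electrons transferred.
Balancing gives Hg^2+(aq) + 2 Tl(s) → Hg(l) + 2 Tl^+(aq); hence Q = [Tl^+(aq)]^2 / [Hg^2+(aq)] = 0.00444 (log Q = −2.352).
By the Nernst equation, E = +1.20 − (0.0591/2)·(−2.352) = +1.27 V.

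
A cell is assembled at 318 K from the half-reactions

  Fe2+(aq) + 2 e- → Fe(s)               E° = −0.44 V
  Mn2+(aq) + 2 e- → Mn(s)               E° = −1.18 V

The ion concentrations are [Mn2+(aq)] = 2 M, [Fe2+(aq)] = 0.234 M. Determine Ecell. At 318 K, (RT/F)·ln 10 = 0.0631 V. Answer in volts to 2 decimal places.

+0.71 V

Fe²⁺/Fe is reduced (cathode, E° = −0.44 V) and Mn²⁺/Mn is oxidized (anode).
The standard potential is −0.44 − (−1.18) = +0.74 V and the balanced reaction transfers n = 2 electrons.
Balancing gives Fe2+(aq) + Mn(s) → Fe(s) + Mn2+(aq); hence Q = [Mn2+(aq)] / [Fe2+(aq)] = 8.55 (log Q = 0.932).
E = E° − (0.0631/n)·log Q = +0.74 − (0.0631/2)(0.932) = +0.71 V.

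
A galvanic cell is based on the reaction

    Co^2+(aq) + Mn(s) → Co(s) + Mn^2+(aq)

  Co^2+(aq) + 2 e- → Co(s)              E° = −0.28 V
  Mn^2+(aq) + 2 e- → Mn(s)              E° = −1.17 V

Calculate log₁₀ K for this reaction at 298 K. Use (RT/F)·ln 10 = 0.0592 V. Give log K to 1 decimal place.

log K = 30.1

The Co²⁺/Co couple is reduced (cathode); E°cell = −0.28 − (−1.17) = +0.89 V with n = 2.
At equilibrium E = 0, so log K = nE°cell / 0.0592 = (2)(+0.89) / 0.0592 = 30.1.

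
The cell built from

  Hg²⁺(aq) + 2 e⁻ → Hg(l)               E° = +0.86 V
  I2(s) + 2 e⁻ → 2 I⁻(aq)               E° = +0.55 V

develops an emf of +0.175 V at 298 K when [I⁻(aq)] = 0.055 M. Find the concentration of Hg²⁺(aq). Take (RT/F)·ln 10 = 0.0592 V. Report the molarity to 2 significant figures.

0.0091 M

With Hg²⁺/Hg at the cathode and I₂/I⁻ at the anode, E°cell = +0.86 − (+0.55) = +0.31 V (n = 2).
Since E = E° − (0.0592/n)·log Q, log Q = n(E° − E)/0.0592 = 4.561.
The balanced reaction is Hg²⁺(aq) + 2 I⁻(aq) → Hg(l) + I2(s), so Q = 1 / ([Hg²⁺(aq)]·[I⁻(aq)]^2).
Isolating [Hg²⁺(aq)] in Q = 10^{4.561} yields log [Hg²⁺(aq)] = −2.042, i.e. 0.0091 M.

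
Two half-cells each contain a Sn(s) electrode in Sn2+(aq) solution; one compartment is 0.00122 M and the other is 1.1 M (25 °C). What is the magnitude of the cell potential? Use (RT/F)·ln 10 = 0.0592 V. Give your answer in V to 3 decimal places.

0.087 V

For a concentration cell E°cell = 0, since both electrodes use the same couple.
The compartment with the higher Sn2+(aq) concentration (1.1 M) acts as the cathode; ions are reduced there and produced at the dilute (0.00122 M) anode.
With n = 2, Ecell = −(0.0592/2)·log([dilute]/[conc]) = −(0.0592/2)·log(0.00122/1.1) = +0.087 V.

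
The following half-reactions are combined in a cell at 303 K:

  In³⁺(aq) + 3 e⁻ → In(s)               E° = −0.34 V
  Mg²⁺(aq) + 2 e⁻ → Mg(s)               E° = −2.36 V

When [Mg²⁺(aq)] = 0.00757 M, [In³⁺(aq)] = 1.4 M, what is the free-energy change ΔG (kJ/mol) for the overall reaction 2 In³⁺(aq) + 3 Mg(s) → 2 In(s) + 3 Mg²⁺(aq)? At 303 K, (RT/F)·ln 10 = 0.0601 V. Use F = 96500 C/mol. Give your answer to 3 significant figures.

The standard cell potential is −0.34 − (−2.36) = +2.02 V, with n = 6 electrons in the balanced equation.
Q = [Mg²⁺(aq)]^3 / [In³⁺(aq)]^2 = 2.21×10^−7, so log Q = −6.655 and E = +2.02 − (0.0601/6)(−6.655) = +2.0867 V.
Finally ΔG = −nFE = −(6)(96500 C/mol)(+2.0867 V) = −1210 kJ/mol.

−1210 kJ/mol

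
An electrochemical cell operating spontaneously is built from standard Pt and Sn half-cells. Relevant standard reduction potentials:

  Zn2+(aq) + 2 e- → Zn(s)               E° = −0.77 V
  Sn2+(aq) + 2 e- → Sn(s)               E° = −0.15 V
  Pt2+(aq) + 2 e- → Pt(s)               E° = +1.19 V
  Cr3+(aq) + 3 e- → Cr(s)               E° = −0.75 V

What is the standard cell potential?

+1.34 V

Of the two couples in this cell, the one with the more positive reduction potential is reduced at the cathode: here that is Pt²⁺/Pt (+1.19 V); Sn²⁺/Sn (−0.15 V) is the anode.
E°cell = E°(cathode) − E°(anode) = +1.19 − (−0.15) = +1.34 V.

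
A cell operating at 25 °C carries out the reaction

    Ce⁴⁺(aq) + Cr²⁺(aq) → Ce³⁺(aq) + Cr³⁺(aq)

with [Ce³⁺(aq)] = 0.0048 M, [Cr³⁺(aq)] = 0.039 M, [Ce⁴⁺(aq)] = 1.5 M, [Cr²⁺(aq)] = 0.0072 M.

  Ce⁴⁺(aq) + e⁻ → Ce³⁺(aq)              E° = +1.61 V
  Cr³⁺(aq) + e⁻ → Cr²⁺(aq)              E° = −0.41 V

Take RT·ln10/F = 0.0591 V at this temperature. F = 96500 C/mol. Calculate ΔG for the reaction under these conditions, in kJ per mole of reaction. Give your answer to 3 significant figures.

With Ce⁴⁺/Ce³⁺ reduced at the cathode, E°cell = +1.61 − (−0.41) = +2.02 V and n = 1.
Here Q = ([Ce³⁺(aq)]·[Cr³⁺(aq)]) / ([Ce⁴⁺(aq)]·[Cr²⁺(aq)]) = 0.0173 (log Q = −1.761), giving E = +2.02 − (0.0591/1)·(−1.761) = +2.1241 V.
ΔG = −nFE = −(1)(96500)(+2.1241) J/mol = −205 kJ/mol.

−205 kJ/mol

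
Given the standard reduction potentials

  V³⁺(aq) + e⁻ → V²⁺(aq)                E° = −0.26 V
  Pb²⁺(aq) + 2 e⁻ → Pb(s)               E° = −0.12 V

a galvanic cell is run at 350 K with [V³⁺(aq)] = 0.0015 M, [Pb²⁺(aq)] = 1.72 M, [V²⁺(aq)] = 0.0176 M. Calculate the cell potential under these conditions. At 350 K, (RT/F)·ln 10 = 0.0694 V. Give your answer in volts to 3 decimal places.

+0.222 V

Pb²⁺/Pb is reduced (cathode, E° = −0.12 V) and V³⁺/V²⁺ is oxidized (anode).
E°cell = −0.12 − (−0.26) = +0.14 V, with n = 2 electrons transferred.
Balancing gives Pb²⁺(aq) + 2 V²⁺(aq) → Pb(s) + 2 V³⁺(aq); hence Q = [V³⁺(aq)]^2 / ([Pb²⁺(aq)]·[V²⁺(aq)]^2) = 0.00422 (log Q = −2.374).
Applying E = E° − (RT ln10/nF)·log Q gives +0.14 − (0.0694/2)(−2.374) = +0.222 V.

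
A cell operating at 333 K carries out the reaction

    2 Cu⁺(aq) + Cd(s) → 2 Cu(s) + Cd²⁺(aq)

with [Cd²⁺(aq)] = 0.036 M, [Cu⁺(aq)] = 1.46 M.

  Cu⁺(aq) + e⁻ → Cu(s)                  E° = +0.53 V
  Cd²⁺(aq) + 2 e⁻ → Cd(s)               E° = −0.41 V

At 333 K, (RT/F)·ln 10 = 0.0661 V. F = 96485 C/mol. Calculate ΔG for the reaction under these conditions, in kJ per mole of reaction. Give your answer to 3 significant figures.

−193 kJ/mol

The standard cell potential is +0.53 − (−0.41) = +0.94 V, with n = 2 electrons in the balanced equation.
Here Q = [Cd²⁺(aq)] / [Cu⁺(aq)]^2 = 0.0169 (log Q = −1.772), giving E = +0.94 − (0.0661/2)·(−1.772) = +0.9986 V.
Finally ΔG = −nFE = −(2)(96485 C/mol)(+0.9986 V) = −193 kJ/mol.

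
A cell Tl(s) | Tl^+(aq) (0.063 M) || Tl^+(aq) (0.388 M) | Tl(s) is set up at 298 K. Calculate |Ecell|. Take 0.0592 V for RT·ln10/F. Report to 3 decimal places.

For a concentration cell E°cell = 0, since both electrodes use the same couple.
The compartment with the higher Tl^+(aq) concentration (0.388 M) acts as the cathode; ions are reduced there and produced at the dilute (0.063 M) anode.
With n = 1, Ecell = −(0.0592/1)·log([dilute]/[conc]) = −(0.0592/1)·log(0.063/0.388) = +0.047 V.

0.047 V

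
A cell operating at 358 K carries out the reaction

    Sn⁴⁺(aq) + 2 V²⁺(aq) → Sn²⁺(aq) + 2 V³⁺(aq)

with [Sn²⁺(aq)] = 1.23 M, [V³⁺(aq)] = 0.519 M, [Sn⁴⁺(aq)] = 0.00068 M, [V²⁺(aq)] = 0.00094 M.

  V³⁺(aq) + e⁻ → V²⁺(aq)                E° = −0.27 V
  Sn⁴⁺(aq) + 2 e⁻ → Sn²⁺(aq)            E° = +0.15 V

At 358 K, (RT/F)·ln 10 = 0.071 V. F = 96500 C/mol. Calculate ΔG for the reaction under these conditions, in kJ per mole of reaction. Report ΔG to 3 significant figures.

With Sn⁴⁺/Sn²⁺ reduced at the cathode, E°cell = +0.15 − (−0.27) = +0.42 V and n = 2.
Here Q = ([Sn²⁺(aq)]·[V³⁺(aq)]^2) / ([Sn⁴⁺(aq)]·[V²⁺(aq)]^2) = 5.51×10^8 (log Q = 8.741), giving E = +0.42 − (0.071/2)·(8.741) = +0.1097 V.
ΔG = −nFE = −(2)(96500)(+0.1097) J/mol = −21.2 kJ/mol.

−21.2 kJ/mol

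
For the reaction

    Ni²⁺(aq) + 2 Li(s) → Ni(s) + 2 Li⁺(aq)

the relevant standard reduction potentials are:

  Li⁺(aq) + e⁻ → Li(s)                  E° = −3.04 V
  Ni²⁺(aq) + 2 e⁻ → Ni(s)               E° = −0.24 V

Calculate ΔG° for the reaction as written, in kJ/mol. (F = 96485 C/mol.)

−540 kJ/mol

In the reaction as written Ni²⁺(aq) is reduced, so the Ni²⁺/Ni couple is the cathode and Li⁺/Li is the anode.
E°cell = −0.24 − (−3.04) = +2.80 V; balancing electrons gives n = 2.
ΔG° = −nFE°cell = −(2)(96485)(+2.80) J/mol = −540 kJ/mol.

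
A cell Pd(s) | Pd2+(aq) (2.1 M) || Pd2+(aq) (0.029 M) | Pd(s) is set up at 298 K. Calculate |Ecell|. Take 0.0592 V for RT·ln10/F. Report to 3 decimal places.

For a concentration cell E°cell = 0, since both electrodes use the same couple.
The compartment with the higher Pd2+(aq) concentration (2.1 M) acts as the cathode; ions are reduced there and produced at the dilute (0.029 M) anode.
With n = 2, Ecell = −(0.0592/2)·log([dilute]/[conc]) = −(0.0592/2)·log(0.029/2.1) = +0.055 V.

0.055 V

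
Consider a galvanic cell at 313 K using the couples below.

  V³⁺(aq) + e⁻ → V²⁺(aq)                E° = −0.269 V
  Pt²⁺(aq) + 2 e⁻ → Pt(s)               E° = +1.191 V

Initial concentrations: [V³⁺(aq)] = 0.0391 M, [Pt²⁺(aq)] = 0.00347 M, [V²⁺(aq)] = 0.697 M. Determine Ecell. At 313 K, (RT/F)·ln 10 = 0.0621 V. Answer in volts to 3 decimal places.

+1.461 V

Since E°(Pt²⁺/Pt) > E°(V³⁺/V²⁺), Pt²⁺/Pt serves as the cathode.
E°cell = E°cat − E°an = +1.191 − (−0.269) = +1.460 V; n = 2.
Balancing gives Pt²⁺(aq) + 2 V²⁺(aq) → Pt(s) + 2 V³⁺(aq); hence Q = [V³⁺(aq)]^2 / ([Pt²⁺(aq)]·[V²⁺(aq)]^2) = 0.907 (log Q = −0.042).
E = E° − (0.0621/n)·log Q = +1.460 − (0.0621/2)(−0.042) = +1.461 V.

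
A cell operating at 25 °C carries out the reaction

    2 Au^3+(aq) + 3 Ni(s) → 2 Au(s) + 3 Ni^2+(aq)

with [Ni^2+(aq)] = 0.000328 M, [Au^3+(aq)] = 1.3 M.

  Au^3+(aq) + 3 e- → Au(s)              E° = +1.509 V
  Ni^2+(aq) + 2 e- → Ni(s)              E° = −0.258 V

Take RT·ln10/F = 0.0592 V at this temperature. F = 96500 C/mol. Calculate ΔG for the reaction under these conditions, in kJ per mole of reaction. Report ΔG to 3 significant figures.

−1080 kJ/mol

With Au³⁺/Au reduced at the cathode, E°cell = +1.509 − (−0.258) = +1.767 V and n = 6.
The reaction quotient is [Ni^2+(aq)]^3 / [Au^3+(aq)]^2 = 2.09×10^−11; by Nernst, E = +1.767 − (0.0592/6)(−10.680) = +1.8724 V.
Finally ΔG = −nFE = −(6)(96500 C/mol)(+1.8724 V) = −1080 kJ/mol.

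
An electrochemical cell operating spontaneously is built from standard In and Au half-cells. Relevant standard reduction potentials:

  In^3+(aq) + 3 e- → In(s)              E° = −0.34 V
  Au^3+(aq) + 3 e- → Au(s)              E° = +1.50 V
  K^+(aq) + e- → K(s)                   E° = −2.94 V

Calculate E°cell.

Of the two couples in this cell, the one with the more positive reduction potential is reduced at the cathode: here that is Au³⁺/Au (+1.50 V); In³⁺/In (−0.34 V) is the anode.
E°cell = E°(cathode) − E°(anode) = +1.50 − (−0.34) = +1.84 V.

+1.84 V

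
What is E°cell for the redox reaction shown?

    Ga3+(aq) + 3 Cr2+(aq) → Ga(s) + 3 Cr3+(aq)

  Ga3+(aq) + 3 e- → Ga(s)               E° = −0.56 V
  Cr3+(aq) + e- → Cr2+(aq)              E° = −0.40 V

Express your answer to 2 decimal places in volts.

In the reaction as written, Ga3+(aq) is reduced (cathode) and Cr3+(aq) is produced by oxidation at the anode.
E°cell = E°(cathode) − E°(anode) = −0.56 − (−0.40) = −0.16 V.

−0.16 V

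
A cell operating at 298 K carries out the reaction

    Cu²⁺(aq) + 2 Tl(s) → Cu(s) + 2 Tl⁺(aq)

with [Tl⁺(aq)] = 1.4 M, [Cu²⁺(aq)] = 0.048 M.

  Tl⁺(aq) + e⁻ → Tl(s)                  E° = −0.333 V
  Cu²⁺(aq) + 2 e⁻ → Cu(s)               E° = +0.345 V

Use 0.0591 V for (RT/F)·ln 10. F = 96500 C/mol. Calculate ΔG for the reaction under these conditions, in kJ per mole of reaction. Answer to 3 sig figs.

With Cu²⁺/Cu reduced at the cathode, E°cell = +0.345 − (−0.333) = +0.678 V and n = 2.
The reaction quotient is [Tl⁺(aq)]^2 / [Cu²⁺(aq)] = 40.8; by Nernst, E = +0.678 − (0.0591/2)(1.611) = +0.6304 V.
Then ΔG = −nFE = −2 × 96500 × +0.6304 J/mol = −122 kJ/mol.

−122 kJ/mol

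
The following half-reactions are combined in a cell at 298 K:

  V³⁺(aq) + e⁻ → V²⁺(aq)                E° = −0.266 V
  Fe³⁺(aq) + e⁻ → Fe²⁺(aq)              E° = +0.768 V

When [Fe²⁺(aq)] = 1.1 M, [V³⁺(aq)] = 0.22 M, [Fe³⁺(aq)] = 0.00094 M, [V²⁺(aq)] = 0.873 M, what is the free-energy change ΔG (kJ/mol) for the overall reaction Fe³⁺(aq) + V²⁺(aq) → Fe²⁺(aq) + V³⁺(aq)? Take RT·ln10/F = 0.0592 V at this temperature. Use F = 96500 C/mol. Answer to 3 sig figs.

−85.7 kJ/mol

With Fe³⁺/Fe²⁺ reduced at the cathode, E°cell = +0.768 − (−0.266) = +1.034 V and n = 1.
The reaction quotient is ([Fe²⁺(aq)]·[V³⁺(aq)]) / ([Fe³⁺(aq)]·[V²⁺(aq)]) = 295; by Nernst, E = +1.034 − (0.0592/1)(2.470) = +0.8878 V.
ΔG = −nFE = −(1)(96500)(+0.8878) J/mol = −85.7 kJ/mol.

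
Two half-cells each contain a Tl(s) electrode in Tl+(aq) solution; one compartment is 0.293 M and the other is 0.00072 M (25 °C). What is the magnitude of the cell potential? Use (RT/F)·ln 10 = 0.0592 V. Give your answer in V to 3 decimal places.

0.154 V

For a concentration cell E°cell = 0, since both electrodes use the same couple.
The compartment with the higher Tl+(aq) concentration (0.293 M) acts as the cathode; ions are reduced there and produced at the dilute (0.00072 M) anode.
With n = 1, Ecell = −(0.0592/1)·log([dilute]/[conc]) = −(0.0592/1)·log(0.00072/0.293) = +0.154 V.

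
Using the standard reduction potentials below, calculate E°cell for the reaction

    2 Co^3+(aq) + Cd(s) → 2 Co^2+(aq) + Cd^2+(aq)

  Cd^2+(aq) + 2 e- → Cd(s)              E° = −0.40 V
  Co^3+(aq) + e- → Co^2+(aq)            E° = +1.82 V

Co^3+(aq) gains electrons, so the Co³⁺/Co²⁺ couple is the cathode; the Cd²⁺/Cd couple is the anode.
E°cell = E°(cathode) − E°(anode) = +1.82 − (−0.40) = +2.22 V.

+2.22 V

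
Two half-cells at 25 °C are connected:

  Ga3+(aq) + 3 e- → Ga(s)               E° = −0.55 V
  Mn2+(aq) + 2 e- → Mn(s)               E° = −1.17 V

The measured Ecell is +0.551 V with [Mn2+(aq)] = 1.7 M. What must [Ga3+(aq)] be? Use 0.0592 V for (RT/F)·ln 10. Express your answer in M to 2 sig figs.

0.00071 M

Ga³⁺/Ga is the cathode (higher E°); E°cell = −0.55 − (−1.17) = +0.62 V with n = 6.
From the Nernst equation, log Q = n(E° − E)/0.0592 = 6·(+0.62 − (+0.551))/0.0592 = 6.993.
Balancing electrons gives 2 Ga3+(aq) + 3 Mn(s) → 2 Ga(s) + 3 Mn2+(aq); thus Q = [Mn2+(aq)]^3 / [Ga3+(aq)]^2.
Substituting the known concentrations and solving, log [Ga3+(aq)] = −3.151 and [Ga3+(aq)] = 0.00071 M.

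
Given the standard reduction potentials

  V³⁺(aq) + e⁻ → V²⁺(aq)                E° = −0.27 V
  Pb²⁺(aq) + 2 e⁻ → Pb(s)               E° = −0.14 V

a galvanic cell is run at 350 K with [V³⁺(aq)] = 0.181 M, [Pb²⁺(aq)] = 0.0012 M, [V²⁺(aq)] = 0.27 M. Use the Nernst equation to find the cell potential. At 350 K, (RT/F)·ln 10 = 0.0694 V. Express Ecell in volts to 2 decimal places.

The Pb²⁺/Pb couple has the more positive E°, so it is the cathode; V³⁺/V²⁺ is the anode.
The standard potential is −0.14 − (−0.27) = +0.13 V and the balanced reaction transfers n = 2 electrons.
Balancing gives Pb²⁺(aq) + 2 V²⁺(aq) → Pb(s) + 2 V³⁺(aq); hence Q = [V³⁺(aq)]^2 / ([Pb²⁺(aq)]·[V²⁺(aq)]^2) = 374 (log Q = 2.573).
Applying E = E° − (RT ln10/nF)·log Q gives +0.13 − (0.0694/2)(2.573) = +0.04 V.

+0.04 V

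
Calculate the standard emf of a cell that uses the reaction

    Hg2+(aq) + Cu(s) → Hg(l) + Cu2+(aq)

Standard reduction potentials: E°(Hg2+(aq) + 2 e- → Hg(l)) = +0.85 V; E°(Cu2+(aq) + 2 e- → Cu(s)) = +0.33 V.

In the reaction as written, Hg2+(aq) is reduced (cathode) and Cu2+(aq) is produced by oxidation at the anode.
E°cell = E°(cathode) − E°(anode) = +0.85 − (+0.33) = +0.52 V.
The positive value indicates the reaction is spontaneous as written.

+0.52 V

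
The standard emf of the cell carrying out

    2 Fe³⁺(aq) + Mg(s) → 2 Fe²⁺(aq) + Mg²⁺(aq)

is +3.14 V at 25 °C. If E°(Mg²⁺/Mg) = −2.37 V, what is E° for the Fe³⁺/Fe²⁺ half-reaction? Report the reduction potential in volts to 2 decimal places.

In the reaction as written the Fe³⁺/Fe²⁺ couple is reduced (cathode) and Mg²⁺/Mg is oxidized (anode), so E°cell = E°(Fe³⁺/Fe²⁺) − E°(Mg²⁺/Mg).
E°(Fe³⁺/Fe²⁺) = E°cell + E°(anode) = +3.14 + (−2.37) = +0.77 V.

+0.77 V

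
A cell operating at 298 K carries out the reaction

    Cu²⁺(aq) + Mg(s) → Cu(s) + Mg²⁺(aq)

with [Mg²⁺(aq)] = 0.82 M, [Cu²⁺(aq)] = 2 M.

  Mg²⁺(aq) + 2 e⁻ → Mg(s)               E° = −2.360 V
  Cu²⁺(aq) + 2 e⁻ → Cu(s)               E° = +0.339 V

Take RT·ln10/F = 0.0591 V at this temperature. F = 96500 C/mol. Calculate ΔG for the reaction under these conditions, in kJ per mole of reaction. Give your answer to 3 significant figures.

The standard cell potential is +0.339 − (−2.360) = +2.699 V, with n = 2 electrons in the balanced equation.
Here Q = [Mg²⁺(aq)] / [Cu²⁺(aq)] = 0.41 (log Q = −0.387), giving E = +2.699 − (0.0591/2)·(−0.387) = +2.7104 V.
ΔG = −nFE = −(2)(96500)(+2.7104) J/mol = −523 kJ/mol.

−523 kJ/mol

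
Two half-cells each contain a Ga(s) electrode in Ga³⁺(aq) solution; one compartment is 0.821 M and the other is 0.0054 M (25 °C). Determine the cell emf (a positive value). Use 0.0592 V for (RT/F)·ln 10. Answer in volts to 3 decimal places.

For a concentration cell E°cell = 0, since both electrodes use the same couple.
The compartment with the higher Ga³⁺(aq) concentration (0.821 M) acts as the cathode; ions are reduced there and produced at the dilute (0.0054 M) anode.
With n = 3, Ecell = −(0.0592/3)·log([dilute]/[conc]) = −(0.0592/3)·log(0.0054/0.821) = +0.043 V.

0.043 V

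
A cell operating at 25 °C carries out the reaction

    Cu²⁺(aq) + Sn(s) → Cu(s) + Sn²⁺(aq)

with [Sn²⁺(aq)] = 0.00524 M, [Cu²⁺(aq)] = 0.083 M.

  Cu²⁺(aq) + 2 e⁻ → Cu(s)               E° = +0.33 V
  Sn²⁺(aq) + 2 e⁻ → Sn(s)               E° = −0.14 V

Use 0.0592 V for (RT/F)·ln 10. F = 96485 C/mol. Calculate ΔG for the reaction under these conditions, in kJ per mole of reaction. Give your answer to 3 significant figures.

−97.5 kJ/mol

E°cell = +0.33 − (−0.14) = +0.47 V; the balanced reaction transfers n = 2 electrons.
The reaction quotient is [Sn²⁺(aq)] / [Cu²⁺(aq)] = 0.0631; by Nernst, E = +0.47 − (0.0592/2)(−1.200) = +0.5055 V.
Finally ΔG = −nFE = −(2)(96485 C/mol)(+0.5055 V) = −97.5 kJ/mol.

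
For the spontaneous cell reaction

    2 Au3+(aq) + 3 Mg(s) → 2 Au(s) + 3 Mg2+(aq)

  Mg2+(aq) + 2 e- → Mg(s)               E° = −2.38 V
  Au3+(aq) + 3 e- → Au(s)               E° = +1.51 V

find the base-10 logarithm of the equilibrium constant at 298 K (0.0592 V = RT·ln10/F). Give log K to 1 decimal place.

log K = 394.3

The Au³⁺/Au couple is reduced (cathode); E°cell = +1.51 − (−2.38) = +3.89 V with n = 6.
At equilibrium E = 0, so log K = nE°cell / 0.0592 = (6)(+3.89) / 0.0592 = 394.3.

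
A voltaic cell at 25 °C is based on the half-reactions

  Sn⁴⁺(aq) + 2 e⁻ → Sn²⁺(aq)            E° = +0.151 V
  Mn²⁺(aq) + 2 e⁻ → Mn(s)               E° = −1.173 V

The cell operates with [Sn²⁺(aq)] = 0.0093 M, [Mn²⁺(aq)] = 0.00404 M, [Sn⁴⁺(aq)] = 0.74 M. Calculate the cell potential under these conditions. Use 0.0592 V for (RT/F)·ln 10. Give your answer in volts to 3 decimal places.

Since E°(Sn⁴⁺/Sn²⁺) > E°(Mn²⁺/Mn), Sn⁴⁺/Sn²⁺ serves as the cathode.
E°cell = +0.151 − (−1.173) = +1.324 V, with n = 2 electrons transferred.
The balanced reaction is Sn⁴⁺(aq) + Mn(s) → Sn²⁺(aq) + Mn²⁺(aq), so Q = ([Sn²⁺(aq)]·[Mn²⁺(aq)]) / [Sn⁴⁺(aq)] = 5.08×10^−5 and log Q = −4.294.
Applying E = E° − (RT ln10/nF)·log Q gives +1.324 − (0.0592/2)(−4.294) = +1.451 V.

+1.451 V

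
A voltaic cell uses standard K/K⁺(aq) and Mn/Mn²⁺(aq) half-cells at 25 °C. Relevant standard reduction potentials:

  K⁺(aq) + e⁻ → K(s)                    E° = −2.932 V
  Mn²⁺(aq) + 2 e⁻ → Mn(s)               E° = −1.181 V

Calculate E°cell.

The Mn²⁺/Mn couple has the higher E°, so Mn ion is reduced (cathode) and K is oxidized (anode).
E°cell = E°(cathode) − E°(anode) = −1.181 − (−2.932) = +1.751 V.

+1.751 V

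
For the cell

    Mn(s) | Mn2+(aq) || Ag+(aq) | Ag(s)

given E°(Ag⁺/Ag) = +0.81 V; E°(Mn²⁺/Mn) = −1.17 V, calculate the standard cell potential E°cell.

+1.98 V

By convention the left-hand electrode in cell notation is the anode (oxidation) and the right-hand electrode is the cathode (reduction).
E°cell = E°(right) − E°(left) = +0.81 − (−1.17) = +1.98 V.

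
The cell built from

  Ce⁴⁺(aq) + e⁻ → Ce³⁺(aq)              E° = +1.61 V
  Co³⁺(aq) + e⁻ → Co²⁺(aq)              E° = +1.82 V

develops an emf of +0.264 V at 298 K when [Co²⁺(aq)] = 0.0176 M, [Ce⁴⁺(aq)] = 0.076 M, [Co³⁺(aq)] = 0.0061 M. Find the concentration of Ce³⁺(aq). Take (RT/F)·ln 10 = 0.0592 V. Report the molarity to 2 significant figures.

1.8 M

Co³⁺/Co²⁺ is the cathode (higher E°); E°cell = +1.82 − (+1.61) = +0.21 V with n = 1.
Since E = E° − (0.0592/n)·log Q, log Q = n(E° − E)/0.0592 = −0.912.
For Co³⁺(aq) + Ce³⁺(aq) → Co²⁺(aq) + Ce⁴⁺(aq), the reaction quotient is Q = ([Co²⁺(aq)]·[Ce⁴⁺(aq)]) / ([Co³⁺(aq)]·[Ce³⁺(aq)]).
Substituting the known concentrations and solving, log [Ce³⁺(aq)] = 0.253 and [Ce³⁺(aq)] = 1.8 M.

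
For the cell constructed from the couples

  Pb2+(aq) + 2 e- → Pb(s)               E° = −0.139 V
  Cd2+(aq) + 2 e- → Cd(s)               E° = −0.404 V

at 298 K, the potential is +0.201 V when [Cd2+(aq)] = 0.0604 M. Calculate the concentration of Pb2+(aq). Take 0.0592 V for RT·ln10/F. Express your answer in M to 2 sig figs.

With Pb²⁺/Pb at the cathode and Cd²⁺/Cd at the anode, E°cell = −0.139 − (−0.404) = +0.265 V (n = 2).
Since E = E° − (0.0592/n)·log Q, log Q = n(E° − E)/0.0592 = 2.162.
The balanced reaction is Pb2+(aq) + Cd(s) → Pb(s) + Cd2+(aq), so Q = [Cd2+(aq)] / [Pb2+(aq)].
Isolating [Pb2+(aq)] in Q = 10^{2.162} yields log [Pb2+(aq)] = −3.381, i.e. 0.00042 M.

0.00042 M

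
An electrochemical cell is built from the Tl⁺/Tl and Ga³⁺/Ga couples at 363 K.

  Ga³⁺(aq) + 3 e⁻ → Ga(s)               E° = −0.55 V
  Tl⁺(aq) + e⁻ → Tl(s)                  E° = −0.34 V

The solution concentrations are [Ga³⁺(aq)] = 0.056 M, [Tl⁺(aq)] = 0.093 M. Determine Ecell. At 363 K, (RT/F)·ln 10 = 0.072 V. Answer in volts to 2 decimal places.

Tl⁺/Tl is reduced (cathode, E° = −0.34 V) and Ga³⁺/Ga is oxidized (anode).
The standard potential is −0.34 − (−0.55) = +0.21 V and the balanced reaction transfers n = 3 electrons.
Balancing gives 3 Tl⁺(aq) + Ga(s) → 3 Tl(s) + Ga³⁺(aq); hence Q = [Ga³⁺(aq)] / [Tl⁺(aq)]^3 = 69.6 (log Q = 1.843).
E = E° − (0.072/n)·log Q = +0.21 − (0.072/3)(1.843) = +0.17 V.

+0.17 V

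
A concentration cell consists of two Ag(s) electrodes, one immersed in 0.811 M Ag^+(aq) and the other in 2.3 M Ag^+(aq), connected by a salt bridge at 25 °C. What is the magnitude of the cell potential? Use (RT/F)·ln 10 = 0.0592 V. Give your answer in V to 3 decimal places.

0.027 V

For a concentration cell E°cell = 0, since both electrodes use the same couple.
The compartment with the higher Ag^+(aq) concentration (2.3 M) acts as the cathode; ions are reduced there and produced at the dilute (0.811 M) anode.
With n = 1, Ecell = −(0.0592/1)·log([dilute]/[conc]) = −(0.0592/1)·log(0.811/2.3) = +0.027 V.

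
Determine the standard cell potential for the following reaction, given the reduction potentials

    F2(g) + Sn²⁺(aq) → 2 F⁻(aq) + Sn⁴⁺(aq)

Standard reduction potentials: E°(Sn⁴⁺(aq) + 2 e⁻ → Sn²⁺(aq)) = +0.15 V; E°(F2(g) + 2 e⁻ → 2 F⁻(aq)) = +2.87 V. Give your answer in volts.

In the reaction as written, F2(g) is reduced (cathode) and Sn⁴⁺(aq) is produced by oxidation at the anode.
E°cell = E°(cathode) − E°(anode) = +2.87 − (+0.15) = +2.72 V.

+2.72 V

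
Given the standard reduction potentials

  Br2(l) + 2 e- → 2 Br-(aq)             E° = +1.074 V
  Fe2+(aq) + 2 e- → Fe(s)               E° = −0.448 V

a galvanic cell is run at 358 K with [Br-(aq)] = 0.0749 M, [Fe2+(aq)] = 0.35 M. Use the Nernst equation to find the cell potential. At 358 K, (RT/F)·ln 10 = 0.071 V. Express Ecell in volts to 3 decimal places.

Br₂/Br⁻ is reduced (cathode, E° = +1.074 V) and Fe²⁺/Fe is oxidized (anode).
E°cell = +1.074 − (−0.448) = +1.522 V, with n = 2 electrons transferred.
Balancing gives Br2(l) + Fe(s) → 2 Br-(aq) + Fe2+(aq); hence Q = [Br-(aq)]^2·[Fe2+(aq)] = 0.00196 (log Q = −2.707).
By the Nernst equation, E = +1.522 − (0.071/2)·(−2.707) = +1.618 V.

+1.618 V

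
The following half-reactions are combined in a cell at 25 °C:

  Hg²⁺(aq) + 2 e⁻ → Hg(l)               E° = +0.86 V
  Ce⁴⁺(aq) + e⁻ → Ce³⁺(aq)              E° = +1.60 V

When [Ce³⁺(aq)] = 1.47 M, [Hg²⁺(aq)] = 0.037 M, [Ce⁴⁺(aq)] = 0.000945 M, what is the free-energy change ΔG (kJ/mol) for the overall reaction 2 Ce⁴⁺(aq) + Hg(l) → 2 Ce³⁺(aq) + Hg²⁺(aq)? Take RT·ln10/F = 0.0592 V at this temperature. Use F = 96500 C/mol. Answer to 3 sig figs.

−115 kJ/mol

E°cell = +1.60 − (+0.86) = +0.74 V; the balanced reaction transfers n = 2 electrons.
The reaction quotient is ([Ce³⁺(aq)]^2·[Hg²⁺(aq)]) / [Ce⁴⁺(aq)]^2 = 8.95×10^4; by Nernst, E = +0.74 − (0.0592/2)(4.952) = +0.5934 V.
Finally ΔG = −nFE = −(2)(96500 C/mol)(+0.5934 V) = −115 kJ/mol.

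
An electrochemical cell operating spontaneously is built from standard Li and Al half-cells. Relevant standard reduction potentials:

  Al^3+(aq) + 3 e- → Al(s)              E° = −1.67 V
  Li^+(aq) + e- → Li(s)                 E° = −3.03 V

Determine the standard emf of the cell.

The Al³⁺/Al couple has the higher E°, so Al ion is reduced (cathode) and Li is oxidized (anode).
E°cell = E°(cathode) − E°(anode) = −1.67 − (−3.03) = +1.36 V.

+1.36 V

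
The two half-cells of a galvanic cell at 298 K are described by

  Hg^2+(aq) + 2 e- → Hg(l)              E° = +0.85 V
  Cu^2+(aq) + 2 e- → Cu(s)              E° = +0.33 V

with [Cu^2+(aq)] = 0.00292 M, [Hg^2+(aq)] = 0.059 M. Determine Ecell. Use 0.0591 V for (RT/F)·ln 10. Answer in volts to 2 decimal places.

The Hg²⁺/Hg couple has the more positive E°, so it is the cathode; Cu²⁺/Cu is the anode.
The standard potential is +0.85 − (+0.33) = +0.52 V and the balanced reaction transfers n = 2 electrons.
Balancing gives Hg^2+(aq) + Cu(s) → Hg(l) + Cu^2+(aq); hence Q = [Cu^2+(aq)] / [Hg^2+(aq)] = 0.0495 (log Q = −1.305).
E = E° − (0.0591/n)·log Q = +0.52 − (0.0591/2)(−1.305) = +0.56 V.

+0.56 V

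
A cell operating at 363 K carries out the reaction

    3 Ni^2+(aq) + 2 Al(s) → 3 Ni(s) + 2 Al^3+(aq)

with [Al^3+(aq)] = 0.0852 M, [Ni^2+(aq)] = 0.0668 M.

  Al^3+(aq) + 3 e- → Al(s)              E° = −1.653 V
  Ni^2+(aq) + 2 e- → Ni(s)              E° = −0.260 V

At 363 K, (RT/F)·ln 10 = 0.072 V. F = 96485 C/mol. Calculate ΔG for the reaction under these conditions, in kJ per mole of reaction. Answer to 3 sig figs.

E°cell = −0.260 − (−1.653) = +1.393 V; the balanced reaction transfers n = 6 electrons.
Here Q = [Al^3+(aq)]^2 / [Ni^2+(aq)]^3 = 24.4 (log Q = 1.387), giving E = +1.393 − (0.072/6)·(1.387) = +1.3764 V.
ΔG = −nFE = −(6)(96485)(+1.3764) J/mol = −797 kJ/mol.

−797 kJ/mol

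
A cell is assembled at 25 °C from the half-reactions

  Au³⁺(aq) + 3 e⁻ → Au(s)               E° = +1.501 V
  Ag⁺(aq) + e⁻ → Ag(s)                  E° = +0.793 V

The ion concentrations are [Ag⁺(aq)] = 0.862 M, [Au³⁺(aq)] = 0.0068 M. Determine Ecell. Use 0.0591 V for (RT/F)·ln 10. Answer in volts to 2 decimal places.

+0.67 V

Au³⁺/Au is reduced (cathode, E° = +1.501 V) and Ag⁺/Ag is oxidized (anode).
E°cell = +1.501 − (+0.793) = +0.708 V, with n = 3 electrons transferred.
The balanced reaction is Au³⁺(aq) + 3 Ag(s) → Au(s) + 3 Ag⁺(aq), so Q = [Ag⁺(aq)]^3 / [Au³⁺(aq)] = 94.2 and log Q = 1.974.
Applying E = E° − (RT ln10/nF)·log Q gives +0.708 − (0.0591/3)(1.974) = +0.67 V.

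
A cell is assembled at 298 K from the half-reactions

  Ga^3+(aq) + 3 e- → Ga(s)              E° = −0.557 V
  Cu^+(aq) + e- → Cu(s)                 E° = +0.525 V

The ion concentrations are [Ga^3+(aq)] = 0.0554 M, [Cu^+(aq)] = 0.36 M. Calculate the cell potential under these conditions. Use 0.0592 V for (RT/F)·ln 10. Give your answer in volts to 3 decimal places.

+1.081 V

The Cu⁺/Cu couple has the more positive E°, so it is the cathode; Ga³⁺/Ga is the anode.
The standard potential is +0.525 − (−0.557) = +1.082 V and the balanced reaction transfers n = 3 electrons.
For the overall reaction 3 Cu^+(aq) + Ga(s) → 3 Cu(s) + Ga^3+(aq), Q = [Ga^3+(aq)] / [Cu^+(aq)]^3 = 1.19, giving log Q = 0.075.
E = E° − (0.0592/n)·log Q = +1.082 − (0.0592/3)(0.075) = +1.081 V.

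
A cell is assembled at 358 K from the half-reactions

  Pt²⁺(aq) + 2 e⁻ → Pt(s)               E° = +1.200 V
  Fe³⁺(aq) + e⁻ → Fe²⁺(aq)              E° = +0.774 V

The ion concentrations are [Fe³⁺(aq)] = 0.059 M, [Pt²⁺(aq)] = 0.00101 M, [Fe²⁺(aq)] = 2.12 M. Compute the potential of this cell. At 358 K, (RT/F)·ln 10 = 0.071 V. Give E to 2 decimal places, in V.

Pt²⁺/Pt is reduced (cathode, E° = +1.200 V) and Fe³⁺/Fe²⁺ is oxidized (anode).
E°cell = E°cat − E°an = +1.200 − (+0.774) = +0.426 V; n = 2.
Balancing gives Pt²⁺(aq) + 2 Fe²⁺(aq) → Pt(s) + 2 Fe³⁺(aq); hence Q = [Fe³⁺(aq)]^2 / ([Pt²⁺(aq)]·[Fe²⁺(aq)]^2) = 0.767 (log Q = −0.115).
E = E° − (0.071/n)·log Q = +0.426 − (0.071/2)(−0.115) = +0.43 V.

+0.43 V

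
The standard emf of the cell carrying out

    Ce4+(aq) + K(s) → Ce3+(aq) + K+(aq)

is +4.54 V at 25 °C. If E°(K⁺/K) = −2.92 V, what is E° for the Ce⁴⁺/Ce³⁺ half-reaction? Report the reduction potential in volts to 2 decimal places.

In the reaction as written the Ce⁴⁺/Ce³⁺ couple is reduced (cathode) and K⁺/K is oxidized (anode), so E°cell = E°(Ce⁴⁺/Ce³⁺) − E°(K⁺/K).
E°(Ce⁴⁺/Ce³⁺) = E°cell + E°(anode) = +4.54 + (−2.92) = +1.62 V.

+1.62 V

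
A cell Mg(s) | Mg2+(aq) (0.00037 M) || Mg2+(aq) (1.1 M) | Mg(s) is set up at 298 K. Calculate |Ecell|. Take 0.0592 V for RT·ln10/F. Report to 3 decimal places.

0.103 V

For a concentration cell E°cell = 0, since both electrodes use the same couple.
The compartment with the higher Mg2+(aq) concentration (1.1 M) acts as the cathode; ions are reduced there and produced at the dilute (0.00037 M) anode.
With n = 2, Ecell = −(0.0592/2)·log([dilute]/[conc]) = −(0.0592/2)·log(0.00037/1.1) = +0.103 V.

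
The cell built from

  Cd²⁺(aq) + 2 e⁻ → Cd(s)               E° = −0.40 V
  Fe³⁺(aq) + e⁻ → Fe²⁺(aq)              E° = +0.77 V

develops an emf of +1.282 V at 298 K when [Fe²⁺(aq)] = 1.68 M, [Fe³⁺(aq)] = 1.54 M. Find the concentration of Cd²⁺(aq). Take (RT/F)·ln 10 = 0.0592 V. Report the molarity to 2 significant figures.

0.00014 M

The Fe³⁺/Fe²⁺ couple has the larger reduction potential, so it is the cathode: E°cell = +0.77 − (−0.40) = +1.17 V and n = 2.
Since E = E° − (0.0592/n)·log Q, log Q = n(E° − E)/0.0592 = −3.784.
For 2 Fe³⁺(aq) + Cd(s) → 2 Fe²⁺(aq) + Cd²⁺(aq), the reaction quotient is Q = ([Fe²⁺(aq)]^2·[Cd²⁺(aq)]) / [Fe³⁺(aq)]^2.
Isolating [Cd²⁺(aq)] in Q = 10^{−3.784} yields log [Cd²⁺(aq)] = −3.860, i.e. 0.00014 M.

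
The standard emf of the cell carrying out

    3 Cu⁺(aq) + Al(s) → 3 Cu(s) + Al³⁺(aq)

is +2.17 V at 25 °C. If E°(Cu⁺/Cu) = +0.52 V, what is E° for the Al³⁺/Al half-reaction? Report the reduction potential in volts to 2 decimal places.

−1.65 V

In the reaction as written the Cu⁺/Cu couple is reduced (cathode) and Al³⁺/Al is oxidized (anode), so E°cell = E°(Cu⁺/Cu) − E°(Al³⁺/Al).
E°(Al³⁺/Al) = E°(cathode) − E°cell = +0.52 − (+2.17) = −1.65 V.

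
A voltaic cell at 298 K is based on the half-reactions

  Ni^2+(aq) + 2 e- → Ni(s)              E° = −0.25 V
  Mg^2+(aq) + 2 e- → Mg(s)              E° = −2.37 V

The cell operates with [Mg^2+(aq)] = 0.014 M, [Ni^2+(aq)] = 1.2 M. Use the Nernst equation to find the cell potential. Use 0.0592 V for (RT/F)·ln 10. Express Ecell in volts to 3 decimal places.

+2.177 V

Ni²⁺/Ni is reduced (cathode, E° = −0.25 V) and Mg²⁺/Mg is oxidized (anode).
The standard potential is −0.25 − (−2.37) = +2.12 V and the balanced reaction transfers n = 2 electrons.
The balanced reaction is Ni^2+(aq) + Mg(s) → Ni(s) + Mg^2+(aq), so Q = [Mg^2+(aq)] / [Ni^2+(aq)] = 0.0117 and log Q = −1.933.
E = E° − (0.0592/n)·log Q = +2.12 − (0.0592/2)(−1.933) = +2.177 V.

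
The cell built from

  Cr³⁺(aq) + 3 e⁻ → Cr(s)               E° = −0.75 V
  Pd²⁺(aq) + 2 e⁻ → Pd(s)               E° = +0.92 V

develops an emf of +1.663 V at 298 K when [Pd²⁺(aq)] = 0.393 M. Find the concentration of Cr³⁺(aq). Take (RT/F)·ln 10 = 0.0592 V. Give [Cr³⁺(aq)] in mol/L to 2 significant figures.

The Pd²⁺/Pd couple has the larger reduction potential, so it is the cathode: E°cell = +0.92 − (−0.75) = +1.67 V and n = 6.
Since E = E° − (0.0592/n)·log Q, log Q = n(E° − E)/0.0592 = 0.709.
For 3 Pd²⁺(aq) + 2 Cr(s) → 3 Pd(s) + 2 Cr³⁺(aq), the reaction quotient is Q = [Cr³⁺(aq)]^2 / [Pd²⁺(aq)]^3.
Substituting the known concentrations and solving, log [Cr³⁺(aq)] = −0.254 and [Cr³⁺(aq)] = 0.56 M.

0.56 M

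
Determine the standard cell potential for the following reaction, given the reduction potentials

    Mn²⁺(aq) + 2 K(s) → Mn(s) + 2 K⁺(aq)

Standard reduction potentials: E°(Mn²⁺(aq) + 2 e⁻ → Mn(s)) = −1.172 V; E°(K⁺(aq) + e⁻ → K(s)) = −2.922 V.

In the reaction as written, Mn²⁺(aq) is reduced (cathode) and K⁺(aq) is produced by oxidation at the anode.
E°cell = E°(cathode) − E°(anode) = −1.172 − (−2.922) = +1.750 V.
The positive value indicates the reaction is spontaneous as written.

+1.750 V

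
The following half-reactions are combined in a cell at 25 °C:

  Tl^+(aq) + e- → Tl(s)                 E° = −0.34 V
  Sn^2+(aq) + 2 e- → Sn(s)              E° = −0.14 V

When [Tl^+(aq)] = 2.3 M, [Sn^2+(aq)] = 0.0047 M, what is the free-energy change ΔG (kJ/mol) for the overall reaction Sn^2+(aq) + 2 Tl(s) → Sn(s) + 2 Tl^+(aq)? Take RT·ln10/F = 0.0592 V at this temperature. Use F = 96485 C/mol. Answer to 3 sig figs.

The standard cell potential is −0.14 − (−0.34) = +0.20 V, with n = 2 electrons in the balanced equation.
Here Q = [Tl^+(aq)]^2 / [Sn^2+(aq)] = 1.13×10^3 (log Q = 3.051), giving E = +0.20 − (0.0592/2)·(3.051) = +0.1097 V.
Then ΔG = −nFE = −2 × 96485 × +0.1097 J/mol = −21.2 kJ/mol.

−21.2 kJ/mol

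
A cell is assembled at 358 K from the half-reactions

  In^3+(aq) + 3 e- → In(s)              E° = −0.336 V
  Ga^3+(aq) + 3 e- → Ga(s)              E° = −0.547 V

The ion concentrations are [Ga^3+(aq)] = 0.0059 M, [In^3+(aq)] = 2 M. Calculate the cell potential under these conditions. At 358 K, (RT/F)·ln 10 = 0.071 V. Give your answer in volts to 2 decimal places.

Since E°(In³⁺/In) > E°(Ga³⁺/Ga), In³⁺/In serves as the cathode.
The standard potential is −0.336 − (−0.547) = +0.211 V and the balanced reaction transfers n = 3 electrons.
The balanced reaction is In^3+(aq) + Ga(s) → In(s) + Ga^3+(aq), so Q = [Ga^3+(aq)] / [In^3+(aq)] = 0.00295 and log Q = −2.530.
By the Nernst equation, E = +0.211 − (0.071/3)·(−2.530) = +0.27 V.

+0.27 V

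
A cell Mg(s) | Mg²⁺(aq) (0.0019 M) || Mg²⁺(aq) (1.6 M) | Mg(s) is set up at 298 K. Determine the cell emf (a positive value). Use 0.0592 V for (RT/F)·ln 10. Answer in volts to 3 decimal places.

0.087 V

For a concentration cell E°cell = 0, since both electrodes use the same couple.
The compartment with the higher Mg²⁺(aq) concentration (1.6 M) acts as the cathode; ions are reduced there and produced at the dilute (0.0019 M) anode.
With n = 2, Ecell = −(0.0592/2)·log([dilute]/[conc]) = −(0.0592/2)·log(0.0019/1.6) = +0.087 V.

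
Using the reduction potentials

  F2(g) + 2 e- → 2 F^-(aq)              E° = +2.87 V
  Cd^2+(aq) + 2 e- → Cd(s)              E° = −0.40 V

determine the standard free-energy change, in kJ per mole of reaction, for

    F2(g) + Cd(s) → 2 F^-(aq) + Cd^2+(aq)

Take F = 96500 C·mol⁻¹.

−631 kJ/mol

In the reaction as written F2(g) is reduced, so the F₂/F⁻ couple is the cathode and Cd²⁺/Cd is the anode.
E°cell = +2.87 − (−0.40) = +3.27 V; balancing electrons gives n = 2.
ΔG° = −nFE°cell = −(2)(96500)(+3.27) J/mol = −631 kJ/mol.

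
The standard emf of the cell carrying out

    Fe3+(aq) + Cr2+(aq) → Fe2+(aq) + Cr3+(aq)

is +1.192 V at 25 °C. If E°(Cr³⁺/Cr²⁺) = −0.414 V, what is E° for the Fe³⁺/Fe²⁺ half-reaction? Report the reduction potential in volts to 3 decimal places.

In the reaction as written the Fe³⁺/Fe²⁺ couple is reduced (cathode) and Cr³⁺/Cr²⁺ is oxidized (anode), so E°cell = E°(Fe³⁺/Fe²⁺) − E°(Cr³⁺/Cr²⁺).
E°(Fe³⁺/Fe²⁺) = E°cell + E°(anode) = +1.192 + (−0.414) = +0.778 V.

+0.778 V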